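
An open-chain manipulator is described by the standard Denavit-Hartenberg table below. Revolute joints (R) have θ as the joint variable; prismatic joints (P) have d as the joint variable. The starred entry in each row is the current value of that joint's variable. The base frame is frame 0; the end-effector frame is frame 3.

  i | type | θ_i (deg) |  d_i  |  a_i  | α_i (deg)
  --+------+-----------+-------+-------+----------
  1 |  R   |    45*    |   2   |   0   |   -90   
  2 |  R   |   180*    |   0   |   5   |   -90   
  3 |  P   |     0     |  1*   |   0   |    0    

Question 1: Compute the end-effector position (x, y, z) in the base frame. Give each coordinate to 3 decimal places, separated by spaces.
after link 1: o_1 = (0.0000, 0.0000, 2.0000)
after link 2: o_2 = (-3.5355, -3.5355, 2.0000)
after link 3: o_3 = (-3.5355, -3.5355, 3.0000)

-3.536 -3.536 3.000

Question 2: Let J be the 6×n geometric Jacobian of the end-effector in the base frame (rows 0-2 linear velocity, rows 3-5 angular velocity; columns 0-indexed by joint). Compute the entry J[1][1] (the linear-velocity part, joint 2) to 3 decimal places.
0.707

axis z_1 = (-0.7071,0.7071,0.0000); lever o_n−o_1 = (-3.5355,-3.5355,1.0000)
cross product → J_v[:, 1] = (0.7071,0.7071,5.0000)
J_ω[:, 1] = z_1
entry J[1][1] = 0.7071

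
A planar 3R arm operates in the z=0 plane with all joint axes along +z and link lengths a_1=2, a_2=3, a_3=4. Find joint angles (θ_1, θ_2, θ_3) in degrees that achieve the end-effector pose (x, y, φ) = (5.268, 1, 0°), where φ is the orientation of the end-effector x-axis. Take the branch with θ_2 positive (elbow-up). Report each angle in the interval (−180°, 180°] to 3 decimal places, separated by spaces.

-73.475 149.999 -76.523

wrist centre = target − a_3·(cos φ, sin φ) = (1.2680, 1.0000)
cos θ_2 = (2.6078−2²−3²)/(2·2·3) = -0.8660; θ_2 = 149.9988° (elbow-up)
β = atan2(1.0000,1.2680) = 38.2608°; ψ = atan2(1.5001,-0.5980) = 111.7362°
θ_1 = β − ψ = -73.4754°
θ_3 = φ − θ_1 − θ_2 = -76.5234° (wrapped to (-180°,180°])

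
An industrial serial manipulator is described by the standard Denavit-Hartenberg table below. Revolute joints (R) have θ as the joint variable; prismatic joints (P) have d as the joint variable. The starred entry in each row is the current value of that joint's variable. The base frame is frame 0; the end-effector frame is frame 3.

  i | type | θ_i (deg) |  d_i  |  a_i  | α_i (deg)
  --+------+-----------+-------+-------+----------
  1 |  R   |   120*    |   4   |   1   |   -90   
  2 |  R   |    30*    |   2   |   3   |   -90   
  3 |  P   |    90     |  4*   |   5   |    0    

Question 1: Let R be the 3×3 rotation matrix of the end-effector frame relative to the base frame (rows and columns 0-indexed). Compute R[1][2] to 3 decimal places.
-0.433

End-effector z-axis (col 2 of R) = (0.2500,-0.4330,-0.8660)
R[1][2] = -0.4330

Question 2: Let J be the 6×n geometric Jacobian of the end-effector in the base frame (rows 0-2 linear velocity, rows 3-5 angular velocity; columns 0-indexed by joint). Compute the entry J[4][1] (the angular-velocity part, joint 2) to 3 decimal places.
axis z_1 = (-0.8660,-0.5000,0.0000); lever o_n−o_1 = (2.2990,2.0179,-4.9641)
cross product → J_v[:, 1] = (2.4821,-4.2990,-0.5981)
J_ω[:, 1] = z_1
entry J[4][1] = -0.5000

-0.500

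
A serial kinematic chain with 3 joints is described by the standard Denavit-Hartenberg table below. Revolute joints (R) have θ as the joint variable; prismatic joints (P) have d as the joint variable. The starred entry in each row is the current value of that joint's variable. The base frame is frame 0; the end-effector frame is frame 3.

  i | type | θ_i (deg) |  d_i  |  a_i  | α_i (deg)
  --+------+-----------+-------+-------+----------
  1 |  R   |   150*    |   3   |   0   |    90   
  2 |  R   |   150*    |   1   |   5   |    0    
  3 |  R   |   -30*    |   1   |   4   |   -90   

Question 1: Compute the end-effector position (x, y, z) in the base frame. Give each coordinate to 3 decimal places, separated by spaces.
6.482 -1.433 8.964

after link 1: o_1 = (0.0000, 0.0000, 3.0000)
after link 2: o_2 = (4.2500, -1.2990, 5.5000)
after link 3: o_3 = (6.4821, -1.4330, 8.9641)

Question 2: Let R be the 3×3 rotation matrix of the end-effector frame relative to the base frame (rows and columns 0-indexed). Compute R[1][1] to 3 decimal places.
End-effector y-axis (col 1 of R) = (-0.5000,-0.8660,-0.0000)
R[1][1] = -0.8660

-0.866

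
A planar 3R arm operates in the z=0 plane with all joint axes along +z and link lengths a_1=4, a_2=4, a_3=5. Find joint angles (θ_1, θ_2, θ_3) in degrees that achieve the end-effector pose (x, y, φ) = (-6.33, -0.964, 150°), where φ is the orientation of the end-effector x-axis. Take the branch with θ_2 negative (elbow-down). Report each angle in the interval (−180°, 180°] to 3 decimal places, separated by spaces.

-59.998 -120.003 -30.000

wrist centre = target − a_3·(cos φ, sin φ) = (-1.9999, -3.4640)
cos θ_2 = (15.9988−4²−4²)/(2·4·4) = -0.5000; θ_2 = -120.0025° (elbow-down)
β = atan2(-3.4640,-1.9999) = -119.9992°; ψ = atan2(-3.4640,1.9998) = -60.0013°
θ_1 = β − ψ = -59.9979°
θ_3 = φ − θ_1 − θ_2 = -29.9996° (wrapped to (-180°,180°])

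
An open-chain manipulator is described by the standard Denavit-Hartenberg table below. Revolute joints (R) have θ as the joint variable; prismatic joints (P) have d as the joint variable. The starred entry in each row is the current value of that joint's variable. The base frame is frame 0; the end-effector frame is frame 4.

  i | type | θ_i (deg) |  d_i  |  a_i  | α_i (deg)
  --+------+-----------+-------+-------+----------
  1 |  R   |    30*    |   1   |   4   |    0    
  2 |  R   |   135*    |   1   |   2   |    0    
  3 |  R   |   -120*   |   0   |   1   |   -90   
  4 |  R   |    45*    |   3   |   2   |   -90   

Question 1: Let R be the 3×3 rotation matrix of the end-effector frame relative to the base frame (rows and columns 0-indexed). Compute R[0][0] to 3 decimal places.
0.500

End-effector x-axis (col 0 of R) = (0.5000,0.5000,-0.7071)
R[0][0] = 0.5000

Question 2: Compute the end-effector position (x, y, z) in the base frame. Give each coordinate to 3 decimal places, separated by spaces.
1.118 6.346 0.586

after link 1: o_1 = (3.4641, 2.0000, 1.0000)
after link 2: o_2 = (1.5322, 2.5176, 2.0000)
after link 3: o_3 = (2.2394, 3.2247, 2.0000)
after link 4: o_4 = (1.1180, 6.3461, 0.5858)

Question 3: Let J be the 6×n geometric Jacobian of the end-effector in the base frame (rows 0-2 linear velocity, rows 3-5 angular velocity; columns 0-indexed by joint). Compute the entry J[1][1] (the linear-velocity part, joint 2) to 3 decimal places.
-2.346

axis z_1 = (0.0000,0.0000,1.0000); lever o_n−o_1 = (-2.3461,4.3461,-0.4142)
cross product → J_v[:, 1] = (-4.3461,-2.3461,0.0000)
J_ω[:, 1] = z_1
entry J[1][1] = -2.3461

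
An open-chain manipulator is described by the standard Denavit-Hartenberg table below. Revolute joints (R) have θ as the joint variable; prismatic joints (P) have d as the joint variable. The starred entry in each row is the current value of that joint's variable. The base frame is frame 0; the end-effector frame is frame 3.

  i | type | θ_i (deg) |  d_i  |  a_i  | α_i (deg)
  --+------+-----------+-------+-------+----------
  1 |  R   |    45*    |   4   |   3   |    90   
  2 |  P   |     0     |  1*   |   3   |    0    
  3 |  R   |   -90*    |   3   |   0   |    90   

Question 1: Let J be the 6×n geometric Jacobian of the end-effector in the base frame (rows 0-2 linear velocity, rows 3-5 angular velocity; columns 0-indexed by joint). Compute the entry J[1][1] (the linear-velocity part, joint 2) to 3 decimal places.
prismatic axis z_1 = (0.7071,-0.7071,0.0000)
J_v[:, 1] = z_1; J_ω[:, 1] = (0,0,0)
entry J[1][1] = -0.7071

-0.707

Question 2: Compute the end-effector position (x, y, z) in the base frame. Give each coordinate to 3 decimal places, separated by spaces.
after link 1: o_1 = (2.1213, 2.1213, 4.0000)
after link 2: o_2 = (4.9497, 3.5355, 4.0000)
after link 3: o_3 = (7.0711, 1.4142, 4.0000)

7.071 1.414 4.000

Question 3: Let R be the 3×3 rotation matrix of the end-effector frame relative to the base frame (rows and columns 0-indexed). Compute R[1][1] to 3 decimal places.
-0.707

End-effector y-axis (col 1 of R) = (0.7071,-0.7071,0.0000)
R[1][1] = -0.7071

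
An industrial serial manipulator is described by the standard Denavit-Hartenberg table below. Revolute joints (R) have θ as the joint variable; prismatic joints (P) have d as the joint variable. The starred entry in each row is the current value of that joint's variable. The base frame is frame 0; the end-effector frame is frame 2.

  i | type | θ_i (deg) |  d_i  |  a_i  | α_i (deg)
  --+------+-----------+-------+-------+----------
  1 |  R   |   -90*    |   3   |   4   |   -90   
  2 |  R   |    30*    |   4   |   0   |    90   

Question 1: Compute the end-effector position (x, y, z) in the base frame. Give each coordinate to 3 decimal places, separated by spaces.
4.000 -4.000 3.000

after link 1: o_1 = (0.0000, -4.0000, 3.0000)
after link 2: o_2 = (4.0000, -4.0000, 3.0000)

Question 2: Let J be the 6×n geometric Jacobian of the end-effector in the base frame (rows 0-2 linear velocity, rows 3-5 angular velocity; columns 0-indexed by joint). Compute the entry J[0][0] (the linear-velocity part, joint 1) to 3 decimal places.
axis z_0 = ẑ; lever o_n−o_0 = (4.0000,-4.0000,3.0000)
cross product → J_v[:, 0] = (4.0000,4.0000,-0.0000)
J_ω[:, 0] = z_0
entry J[0][0] = 4.0000

4.000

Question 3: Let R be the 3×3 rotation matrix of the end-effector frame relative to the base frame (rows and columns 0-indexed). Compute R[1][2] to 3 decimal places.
End-effector z-axis (col 2 of R) = (0.0000,-0.5000,0.8660)
R[1][2] = -0.5000

-0.500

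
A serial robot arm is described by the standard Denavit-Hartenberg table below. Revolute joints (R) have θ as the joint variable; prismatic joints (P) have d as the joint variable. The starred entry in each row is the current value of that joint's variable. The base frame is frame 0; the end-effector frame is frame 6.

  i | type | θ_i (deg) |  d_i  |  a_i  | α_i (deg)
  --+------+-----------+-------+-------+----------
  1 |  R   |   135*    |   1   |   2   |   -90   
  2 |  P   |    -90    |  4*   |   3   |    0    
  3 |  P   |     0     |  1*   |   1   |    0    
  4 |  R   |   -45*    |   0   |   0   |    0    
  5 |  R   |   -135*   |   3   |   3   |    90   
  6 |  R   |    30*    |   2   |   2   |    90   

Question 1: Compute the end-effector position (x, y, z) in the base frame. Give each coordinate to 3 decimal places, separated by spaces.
after link 1: o_1 = (-1.4142, 1.4142, 1.0000)
after link 2: o_2 = (-4.2426, -1.4142, 4.0000)
after link 3: o_3 = (-4.9497, -2.1213, 5.0000)
after link 4: o_4 = (-4.9497, -2.1213, 5.0000)
after link 5: o_5 = (-7.0711, -4.2426, 2.0000)
after link 6: o_6 = (-9.1924, -3.5355, 0.2679)

-9.192 -3.536 0.268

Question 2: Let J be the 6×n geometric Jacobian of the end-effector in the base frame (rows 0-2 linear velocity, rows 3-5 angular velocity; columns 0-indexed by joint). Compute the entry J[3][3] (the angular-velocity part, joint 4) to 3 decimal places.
-0.707

axis z_3 = (-0.7071,-0.7071,0.0000); lever o_n−o_3 = (-4.2426,-1.4142,-4.7321)
cross product → J_v[:, 3] = (3.3461,-3.3461,-2.0000)
J_ω[:, 3] = z_3
entry J[3][3] = -0.7071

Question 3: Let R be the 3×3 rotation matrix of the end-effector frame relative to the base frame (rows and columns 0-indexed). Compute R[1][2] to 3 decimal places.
End-effector z-axis (col 2 of R) = (0.6124,0.6124,-0.5000)
R[1][2] = 0.6124

0.612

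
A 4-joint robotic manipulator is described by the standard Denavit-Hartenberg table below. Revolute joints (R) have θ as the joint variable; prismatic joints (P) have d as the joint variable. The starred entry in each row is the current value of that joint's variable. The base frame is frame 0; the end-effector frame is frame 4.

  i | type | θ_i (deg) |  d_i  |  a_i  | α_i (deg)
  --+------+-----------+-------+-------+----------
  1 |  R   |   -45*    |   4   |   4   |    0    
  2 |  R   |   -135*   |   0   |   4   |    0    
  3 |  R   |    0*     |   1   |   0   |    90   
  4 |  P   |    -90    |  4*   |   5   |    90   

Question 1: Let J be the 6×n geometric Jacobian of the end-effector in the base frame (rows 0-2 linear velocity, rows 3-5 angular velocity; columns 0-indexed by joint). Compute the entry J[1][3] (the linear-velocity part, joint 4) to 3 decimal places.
1.000

prismatic axis z_3 = (-0.0000,1.0000,0.0000)
J_v[:, 3] = z_3; J_ω[:, 3] = (0,0,0)
entry J[1][3] = 1.0000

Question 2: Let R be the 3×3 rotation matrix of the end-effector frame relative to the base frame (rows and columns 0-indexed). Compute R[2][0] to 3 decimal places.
End-effector x-axis (col 0 of R) = (-0.0000,0.0000,-1.0000)
R[2][0] = -1.0000

-1.000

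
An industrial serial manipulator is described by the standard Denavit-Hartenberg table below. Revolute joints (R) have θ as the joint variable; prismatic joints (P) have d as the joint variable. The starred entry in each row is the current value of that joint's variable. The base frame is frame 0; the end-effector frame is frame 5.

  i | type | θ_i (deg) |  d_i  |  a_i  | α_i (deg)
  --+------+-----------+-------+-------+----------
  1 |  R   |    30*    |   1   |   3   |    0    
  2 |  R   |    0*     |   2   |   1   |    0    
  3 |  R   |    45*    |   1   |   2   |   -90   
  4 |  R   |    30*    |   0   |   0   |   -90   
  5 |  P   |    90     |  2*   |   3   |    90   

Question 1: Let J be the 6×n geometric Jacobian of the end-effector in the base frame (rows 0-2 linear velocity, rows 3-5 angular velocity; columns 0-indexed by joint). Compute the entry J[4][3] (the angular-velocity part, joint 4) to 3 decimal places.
0.259

axis z_3 = (-0.9659,0.2588,0.0000); lever o_n−o_3 = (2.6390,-1.7424,-1.7321)
cross product → J_v[:, 3] = (-0.4483,-1.6730,1.0000)
J_ω[:, 3] = z_3
entry J[4][3] = 0.2588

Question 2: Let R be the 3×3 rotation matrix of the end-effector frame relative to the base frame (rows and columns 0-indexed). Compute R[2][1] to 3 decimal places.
-0.866

End-effector y-axis (col 1 of R) = (-0.1294,-0.4830,-0.8660)
R[2][1] = -0.8660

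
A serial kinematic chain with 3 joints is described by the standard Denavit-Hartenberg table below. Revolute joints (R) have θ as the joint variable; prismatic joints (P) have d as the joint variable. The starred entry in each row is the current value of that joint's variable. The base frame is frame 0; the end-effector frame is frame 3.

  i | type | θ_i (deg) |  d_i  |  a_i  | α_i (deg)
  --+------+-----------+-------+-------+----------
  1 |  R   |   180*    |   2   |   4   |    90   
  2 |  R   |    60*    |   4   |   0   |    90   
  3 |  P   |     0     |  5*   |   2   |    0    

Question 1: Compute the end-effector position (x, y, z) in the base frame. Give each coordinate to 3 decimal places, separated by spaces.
-9.330 4.000 1.232

after link 1: o_1 = (-4.0000, 0.0000, 2.0000)
after link 2: o_2 = (-4.0000, 4.0000, 2.0000)
after link 3: o_3 = (-9.3301, 4.0000, 1.2321)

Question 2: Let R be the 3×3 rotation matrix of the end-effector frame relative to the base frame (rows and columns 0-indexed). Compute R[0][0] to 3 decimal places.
-0.500

End-effector x-axis (col 0 of R) = (-0.5000,0.0000,0.8660)
R[0][0] = -0.5000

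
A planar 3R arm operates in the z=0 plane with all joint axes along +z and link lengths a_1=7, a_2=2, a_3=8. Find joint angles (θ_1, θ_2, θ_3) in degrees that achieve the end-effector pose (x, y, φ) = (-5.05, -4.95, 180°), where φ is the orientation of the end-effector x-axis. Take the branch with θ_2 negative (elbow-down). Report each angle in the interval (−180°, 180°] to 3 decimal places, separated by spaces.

-44.997 -134.988 -0.014

wrist centre = target − a_3·(cos φ, sin φ) = (2.9500, -4.9500)
cos θ_2 = (33.2050−7²−2²)/(2·7·2) = -0.7070; θ_2 = -134.9885° (elbow-down)
β = atan2(-4.9500,2.9500) = -59.2068°; ψ = atan2(-1.4145,5.5861) = -14.2097°
θ_1 = β − ψ = -44.9971°
θ_3 = φ − θ_1 − θ_2 = -0.0145° (wrapped to (-180°,180°])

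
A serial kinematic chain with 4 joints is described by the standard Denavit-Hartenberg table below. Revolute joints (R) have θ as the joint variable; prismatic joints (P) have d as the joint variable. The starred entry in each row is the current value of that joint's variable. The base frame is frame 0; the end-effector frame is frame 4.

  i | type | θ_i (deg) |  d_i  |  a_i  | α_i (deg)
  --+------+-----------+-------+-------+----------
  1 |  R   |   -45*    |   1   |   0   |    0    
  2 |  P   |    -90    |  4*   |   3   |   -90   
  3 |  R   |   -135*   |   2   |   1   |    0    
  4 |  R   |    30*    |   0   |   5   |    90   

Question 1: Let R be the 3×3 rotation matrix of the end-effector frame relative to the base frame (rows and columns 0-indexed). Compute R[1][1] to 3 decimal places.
End-effector y-axis (col 1 of R) = (0.7071,-0.7071,0.0000)
R[1][1] = -0.7071

-0.707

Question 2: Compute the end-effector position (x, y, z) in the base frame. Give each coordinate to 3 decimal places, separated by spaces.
after link 1: o_1 = (0.0000, 0.0000, 1.0000)
after link 2: o_2 = (-2.1213, -2.1213, 5.0000)
after link 3: o_3 = (-0.2071, -3.0355, 5.7071)
after link 4: o_4 = (0.7080, -2.1205, 10.5367)

0.708 -2.120 10.537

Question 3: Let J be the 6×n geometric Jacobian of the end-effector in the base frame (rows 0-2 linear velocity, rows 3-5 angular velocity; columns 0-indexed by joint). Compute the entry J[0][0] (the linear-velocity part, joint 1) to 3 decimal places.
2.120

axis z_0 = ẑ; lever o_n−o_0 = (0.7080,-2.1205,10.5367)
cross product → J_v[:, 0] = (2.1205,0.7080,-0.0000)
J_ω[:, 0] = z_0
entry J[0][0] = 2.1205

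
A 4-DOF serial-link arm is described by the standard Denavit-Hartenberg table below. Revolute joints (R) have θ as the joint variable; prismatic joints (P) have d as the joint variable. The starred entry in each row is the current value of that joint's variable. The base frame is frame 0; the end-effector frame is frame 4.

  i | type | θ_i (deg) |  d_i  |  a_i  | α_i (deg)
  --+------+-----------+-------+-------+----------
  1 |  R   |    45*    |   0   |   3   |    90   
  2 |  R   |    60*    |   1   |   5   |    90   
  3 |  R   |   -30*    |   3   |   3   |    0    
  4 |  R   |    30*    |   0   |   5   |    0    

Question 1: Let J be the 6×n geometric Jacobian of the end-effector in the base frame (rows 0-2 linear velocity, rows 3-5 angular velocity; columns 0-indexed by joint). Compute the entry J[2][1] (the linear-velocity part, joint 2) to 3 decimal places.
axis z_1 = (0.7071,-0.7071,0.0000); lever o_n−o_1 = (5.9377,6.6448,9.4103)
cross product → J_v[:, 1] = (-6.6541,-6.6541,8.8971)
J_ω[:, 1] = z_1
entry J[2][1] = 8.8971

8.897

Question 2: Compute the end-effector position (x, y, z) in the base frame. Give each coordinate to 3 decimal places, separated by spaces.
after link 1: o_1 = (2.1213, 2.1213, 0.0000)
after link 2: o_2 = (4.5962, 3.1820, 4.3301)
after link 3: o_3 = (6.2912, 6.9983, 5.0801)
after link 4: o_4 = (8.0590, 8.7661, 9.4103)

8.059 8.766 9.410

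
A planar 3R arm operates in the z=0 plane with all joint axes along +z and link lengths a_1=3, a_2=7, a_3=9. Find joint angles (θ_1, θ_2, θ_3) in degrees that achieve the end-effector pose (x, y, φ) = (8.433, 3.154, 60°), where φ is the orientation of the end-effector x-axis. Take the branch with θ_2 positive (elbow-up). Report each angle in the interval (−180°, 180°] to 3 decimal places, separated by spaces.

-144.430 120.000 84.431

wrist centre = target − a_3·(cos φ, sin φ) = (3.9330, -4.6402)
cos θ_2 = (37.0002−3²−7²)/(2·3·7) = -0.5000; θ_2 = 119.9997° (elbow-up)
β = atan2(-4.6402,3.9330) = -49.7158°; ψ = atan2(6.0622,-0.5000) = 94.7147°
θ_1 = β − ψ = -144.4305°
θ_3 = φ − θ_1 − θ_2 = 84.4308° (wrapped to (-180°,180°])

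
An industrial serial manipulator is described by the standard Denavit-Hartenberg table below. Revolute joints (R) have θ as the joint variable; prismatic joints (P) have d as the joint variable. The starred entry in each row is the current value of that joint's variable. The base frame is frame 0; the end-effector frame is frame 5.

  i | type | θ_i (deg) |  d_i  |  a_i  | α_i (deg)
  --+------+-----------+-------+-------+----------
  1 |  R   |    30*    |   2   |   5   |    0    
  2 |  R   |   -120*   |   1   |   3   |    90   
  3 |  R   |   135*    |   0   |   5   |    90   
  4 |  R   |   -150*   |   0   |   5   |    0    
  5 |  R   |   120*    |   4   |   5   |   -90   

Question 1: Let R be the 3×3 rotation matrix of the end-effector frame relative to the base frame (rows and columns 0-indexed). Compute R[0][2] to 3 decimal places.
End-effector z-axis (col 2 of R) = (-0.8660,0.3536,0.3536)
R[0][2] = -0.8660

-0.866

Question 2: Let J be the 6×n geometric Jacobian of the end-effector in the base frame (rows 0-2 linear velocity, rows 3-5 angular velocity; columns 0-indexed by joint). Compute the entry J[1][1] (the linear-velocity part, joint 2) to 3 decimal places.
axis z_1 = (0.0000,0.0000,1.0000); lever o_n−o_1 = (5.0000,-2.2929,7.3640)
cross product → J_v[:, 1] = (2.2929,5.0000,-0.0000)
J_ω[:, 1] = z_1
entry J[1][1] = 5.0000

5.000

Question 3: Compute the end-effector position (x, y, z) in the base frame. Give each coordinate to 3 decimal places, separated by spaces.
9.330 0.207 9.364

after link 1: o_1 = (4.3301, 2.5000, 2.0000)
after link 2: o_2 = (4.3301, -0.5000, 3.0000)
after link 3: o_3 = (4.3301, 3.0355, 6.5355)
after link 4: o_4 = (6.8301, -0.0263, 3.4737)
after link 5: o_5 = (9.3301, 0.2071, 9.3640)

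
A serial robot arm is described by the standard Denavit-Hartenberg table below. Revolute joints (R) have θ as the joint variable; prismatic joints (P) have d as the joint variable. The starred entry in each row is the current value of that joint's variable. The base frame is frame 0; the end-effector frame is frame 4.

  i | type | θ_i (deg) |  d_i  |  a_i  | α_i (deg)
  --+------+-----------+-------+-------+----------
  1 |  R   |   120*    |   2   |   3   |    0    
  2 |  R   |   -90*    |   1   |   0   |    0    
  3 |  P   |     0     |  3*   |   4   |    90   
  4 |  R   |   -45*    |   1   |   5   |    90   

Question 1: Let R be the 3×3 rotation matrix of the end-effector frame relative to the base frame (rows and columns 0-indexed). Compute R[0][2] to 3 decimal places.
-0.612

End-effector z-axis (col 2 of R) = (-0.6124,-0.3536,-0.7071)
R[0][2] = -0.6124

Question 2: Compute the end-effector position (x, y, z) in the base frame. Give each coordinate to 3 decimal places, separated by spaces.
5.526 5.500 2.464

after link 1: o_1 = (-1.5000, 2.5981, 2.0000)
after link 2: o_2 = (-1.5000, 2.5981, 3.0000)
after link 3: o_3 = (1.9641, 4.5981, 6.0000)
after link 4: o_4 = (5.5260, 5.4998, 2.4645)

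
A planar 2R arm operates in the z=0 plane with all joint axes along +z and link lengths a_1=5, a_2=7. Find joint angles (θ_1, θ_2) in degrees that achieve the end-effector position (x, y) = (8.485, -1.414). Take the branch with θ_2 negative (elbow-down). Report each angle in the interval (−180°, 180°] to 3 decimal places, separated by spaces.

cos θ_2 = (73.9946−5²−7²)/(2·5·7) = -0.0001; θ_2 = -90.0044° (elbow-down)
β = atan2(-1.4140,8.4850) = -9.4612°; ψ = atan2(-7.0000,4.9995) = -54.4652°
θ_1 = β − ψ = 45.0040°

45.004 -90.004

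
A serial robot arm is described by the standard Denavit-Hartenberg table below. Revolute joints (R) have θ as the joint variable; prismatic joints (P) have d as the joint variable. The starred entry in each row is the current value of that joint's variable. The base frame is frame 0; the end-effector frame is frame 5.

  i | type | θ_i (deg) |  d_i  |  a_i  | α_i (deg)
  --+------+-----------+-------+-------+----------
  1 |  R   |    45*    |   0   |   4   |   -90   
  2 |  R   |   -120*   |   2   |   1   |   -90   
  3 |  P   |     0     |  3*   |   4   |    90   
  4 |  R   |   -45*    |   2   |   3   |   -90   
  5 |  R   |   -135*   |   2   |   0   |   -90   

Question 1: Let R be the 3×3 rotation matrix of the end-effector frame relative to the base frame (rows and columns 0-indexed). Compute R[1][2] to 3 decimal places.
0.017

End-effector z-axis (col 2 of R) = (-0.9830,0.0170,0.1830)
R[1][2] = 0.0170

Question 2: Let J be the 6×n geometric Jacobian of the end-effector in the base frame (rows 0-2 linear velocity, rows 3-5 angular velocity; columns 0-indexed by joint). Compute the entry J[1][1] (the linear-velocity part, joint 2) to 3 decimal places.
axis z_1 = (-0.7071,0.7071,0.0000); lever o_n−o_1 = (-4.4421,1.2148,8.5384)
cross product → J_v[:, 1] = (6.0376,6.0376,2.2821)
J_ω[:, 1] = z_1
entry J[1][1] = 6.0376

6.038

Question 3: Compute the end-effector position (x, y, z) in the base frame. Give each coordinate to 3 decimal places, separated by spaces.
-1.614 4.043 8.538

after link 1: o_1 = (2.8284, 2.8284, 0.0000)
after link 2: o_2 = (1.0607, 3.8891, 0.8660)
after link 3: o_3 = (1.4836, 4.3120, 5.8301)
after link 4: o_4 = (-1.9797, 3.6772, 6.6066)
after link 5: o_5 = (-1.6137, 4.0432, 8.5384)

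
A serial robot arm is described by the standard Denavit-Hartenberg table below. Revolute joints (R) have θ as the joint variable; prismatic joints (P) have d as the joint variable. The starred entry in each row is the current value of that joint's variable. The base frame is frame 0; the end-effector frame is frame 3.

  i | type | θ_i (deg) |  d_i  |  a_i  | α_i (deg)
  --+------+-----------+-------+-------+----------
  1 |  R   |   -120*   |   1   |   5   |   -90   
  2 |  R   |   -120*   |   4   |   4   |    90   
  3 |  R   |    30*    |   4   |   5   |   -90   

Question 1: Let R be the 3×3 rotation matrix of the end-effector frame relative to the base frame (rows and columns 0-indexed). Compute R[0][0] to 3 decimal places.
0.650

End-effector x-axis (col 0 of R) = (0.6495,0.1250,0.7500)
R[0][0] = 0.6495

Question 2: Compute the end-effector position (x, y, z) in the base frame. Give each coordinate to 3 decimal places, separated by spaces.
6.944 -0.973 6.214

after link 1: o_1 = (-2.5000, -4.3301, 1.0000)
after link 2: o_2 = (1.9641, -4.5981, 4.4641)
after link 3: o_3 = (6.9437, -0.9731, 6.2141)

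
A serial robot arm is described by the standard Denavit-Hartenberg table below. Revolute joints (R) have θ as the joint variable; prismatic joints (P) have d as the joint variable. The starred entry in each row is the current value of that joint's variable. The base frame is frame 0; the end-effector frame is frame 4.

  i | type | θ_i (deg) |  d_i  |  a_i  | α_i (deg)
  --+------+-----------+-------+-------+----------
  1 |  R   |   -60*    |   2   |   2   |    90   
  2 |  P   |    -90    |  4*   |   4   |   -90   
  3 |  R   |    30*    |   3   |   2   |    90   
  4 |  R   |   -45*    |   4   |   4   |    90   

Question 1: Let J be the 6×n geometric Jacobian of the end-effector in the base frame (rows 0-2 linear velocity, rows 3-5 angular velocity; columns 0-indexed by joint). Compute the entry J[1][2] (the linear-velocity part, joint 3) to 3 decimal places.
3.091

axis z_2 = (0.5000,-0.8660,0.0000); lever o_n−o_2 = (-0.8234,-0.6735,-6.1815)
cross product → J_v[:, 2] = (5.3534,3.0908,-1.0499)
J_ω[:, 2] = z_2
entry J[1][2] = 3.0908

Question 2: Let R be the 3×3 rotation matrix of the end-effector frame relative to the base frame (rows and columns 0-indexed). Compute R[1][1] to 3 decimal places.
End-effector y-axis (col 1 of R) = (-0.7500,-0.4330,-0.5000)
R[1][1] = -0.4330

-0.433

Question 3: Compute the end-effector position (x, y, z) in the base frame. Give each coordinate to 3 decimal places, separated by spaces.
-3.288 -4.406 -8.182

after link 1: o_1 = (1.0000, -1.7321, 2.0000)
after link 2: o_2 = (-2.4641, -3.7321, -2.0000)
after link 3: o_3 = (-0.0981, -5.8301, -3.7321)
after link 4: o_4 = (-3.2875, -4.4056, -8.1815)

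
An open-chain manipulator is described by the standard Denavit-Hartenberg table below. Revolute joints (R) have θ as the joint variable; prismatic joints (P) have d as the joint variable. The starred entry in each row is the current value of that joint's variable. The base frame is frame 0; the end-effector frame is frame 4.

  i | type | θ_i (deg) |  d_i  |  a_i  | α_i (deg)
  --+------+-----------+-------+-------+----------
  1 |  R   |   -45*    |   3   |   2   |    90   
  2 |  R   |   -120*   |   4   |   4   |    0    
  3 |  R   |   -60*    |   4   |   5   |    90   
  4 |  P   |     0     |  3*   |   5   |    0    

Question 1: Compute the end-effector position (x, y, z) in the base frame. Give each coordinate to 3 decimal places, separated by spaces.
after link 1: o_1 = (1.4142, -1.4142, 3.0000)
after link 2: o_2 = (-2.8284, -2.8284, -0.4641)
after link 3: o_3 = (-9.1924, -2.1213, -0.4641)
after link 4: o_4 = (-12.7279, 1.4142, 2.5359)

-12.728 1.414 2.536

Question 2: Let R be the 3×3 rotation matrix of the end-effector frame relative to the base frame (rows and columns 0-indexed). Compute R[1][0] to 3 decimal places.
End-effector x-axis (col 0 of R) = (-0.7071,0.7071,-0.0000)
R[1][0] = 0.7071

0.707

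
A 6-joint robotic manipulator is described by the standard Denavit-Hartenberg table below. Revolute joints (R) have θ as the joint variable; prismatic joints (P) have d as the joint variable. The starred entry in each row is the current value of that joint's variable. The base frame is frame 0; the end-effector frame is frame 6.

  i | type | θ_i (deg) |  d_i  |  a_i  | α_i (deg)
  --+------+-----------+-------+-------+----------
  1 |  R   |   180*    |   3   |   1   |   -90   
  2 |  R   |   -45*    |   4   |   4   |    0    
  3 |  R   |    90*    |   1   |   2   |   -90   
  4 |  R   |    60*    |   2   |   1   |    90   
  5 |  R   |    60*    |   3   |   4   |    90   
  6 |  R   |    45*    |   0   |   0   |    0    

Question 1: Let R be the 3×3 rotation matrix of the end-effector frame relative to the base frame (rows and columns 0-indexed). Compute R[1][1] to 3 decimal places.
-0.660

End-effector y-axis (col 1 of R) = (-0.7410,-0.6597,0.1250)
R[1][1] = -0.6597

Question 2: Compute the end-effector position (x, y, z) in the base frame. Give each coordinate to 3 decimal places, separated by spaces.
-4.277 -3.902 -2.347

after link 1: o_1 = (-1.0000, 0.0000, 3.0000)
after link 2: o_2 = (-3.8284, -4.0000, 5.8284)
after link 3: o_3 = (-5.2426, -5.0000, 4.4142)
after link 4: o_4 = (-4.1820, -4.1340, 2.6464)
after link 5: o_5 = (-4.2767, -3.9019, -2.3473)
after link 6: o_6 = (-4.2767, -3.9019, -2.3473)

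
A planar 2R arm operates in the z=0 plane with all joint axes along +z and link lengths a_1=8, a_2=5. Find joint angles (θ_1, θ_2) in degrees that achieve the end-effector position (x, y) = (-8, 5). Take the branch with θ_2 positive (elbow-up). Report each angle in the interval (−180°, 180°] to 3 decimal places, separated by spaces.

cos θ_2 = (89.0000−8²−5²)/(2·8·5) = 0.0000; θ_2 = 90.0000° (elbow-up)
β = atan2(5.0000,-8.0000) = 147.9946°; ψ = atan2(5.0000,8.0000) = 32.0054°
θ_1 = β − ψ = 115.9892°

115.989 90.000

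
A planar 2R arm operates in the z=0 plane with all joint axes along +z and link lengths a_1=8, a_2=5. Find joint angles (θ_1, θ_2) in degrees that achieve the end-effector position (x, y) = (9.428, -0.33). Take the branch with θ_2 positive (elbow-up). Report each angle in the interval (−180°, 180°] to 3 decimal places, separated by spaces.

cos θ_2 = (88.9961−8²−5²)/(2·8·5) = -0.0000; θ_2 = 90.0028° (elbow-up)
β = atan2(-0.3300,9.4280) = -2.0047°; ψ = atan2(5.0000,7.9998) = 32.0062°
θ_1 = β − ψ = -34.0108°

-34.011 90.003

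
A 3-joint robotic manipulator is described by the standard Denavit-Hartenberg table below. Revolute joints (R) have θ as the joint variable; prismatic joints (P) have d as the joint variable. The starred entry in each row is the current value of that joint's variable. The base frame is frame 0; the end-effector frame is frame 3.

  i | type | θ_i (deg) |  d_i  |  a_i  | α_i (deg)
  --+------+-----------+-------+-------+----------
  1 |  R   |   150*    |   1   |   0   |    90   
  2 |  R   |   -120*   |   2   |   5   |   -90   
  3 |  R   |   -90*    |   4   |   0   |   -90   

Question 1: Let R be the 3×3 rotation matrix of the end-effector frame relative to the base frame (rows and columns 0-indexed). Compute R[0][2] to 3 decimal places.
End-effector z-axis (col 2 of R) = (0.4330,-0.2500,-0.8660)
R[0][2] = 0.4330

0.433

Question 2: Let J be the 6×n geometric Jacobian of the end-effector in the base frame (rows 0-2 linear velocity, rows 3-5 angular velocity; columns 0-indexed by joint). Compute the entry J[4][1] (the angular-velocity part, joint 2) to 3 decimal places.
axis z_1 = (0.5000,0.8660,0.0000); lever o_n−o_1 = (0.1651,2.2141,-6.3301)
cross product → J_v[:, 1] = (-5.4821,3.1651,0.9641)
J_ω[:, 1] = z_1
entry J[4][1] = 0.8660

0.866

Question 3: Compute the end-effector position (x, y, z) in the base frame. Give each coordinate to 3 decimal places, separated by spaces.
0.165 2.214 -5.330

after link 1: o_1 = (0.0000, 0.0000, 1.0000)
after link 2: o_2 = (3.1651, 0.4821, -3.3301)
after link 3: o_3 = (0.1651, 2.2141, -5.3301)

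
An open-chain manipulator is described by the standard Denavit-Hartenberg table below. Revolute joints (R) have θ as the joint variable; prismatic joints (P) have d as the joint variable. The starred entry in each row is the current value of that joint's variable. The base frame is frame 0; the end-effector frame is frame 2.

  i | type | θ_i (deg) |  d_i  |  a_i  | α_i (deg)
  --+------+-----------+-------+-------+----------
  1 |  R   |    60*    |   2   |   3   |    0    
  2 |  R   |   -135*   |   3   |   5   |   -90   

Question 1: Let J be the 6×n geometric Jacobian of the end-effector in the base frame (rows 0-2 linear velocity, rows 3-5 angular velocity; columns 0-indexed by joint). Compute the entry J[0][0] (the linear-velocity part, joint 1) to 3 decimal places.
2.232

axis z_0 = ẑ; lever o_n−o_0 = (2.7941,-2.2316,5.0000)
cross product → J_v[:, 0] = (2.2316,2.7941,-0.0000)
J_ω[:, 0] = z_0
entry J[0][0] = 2.2316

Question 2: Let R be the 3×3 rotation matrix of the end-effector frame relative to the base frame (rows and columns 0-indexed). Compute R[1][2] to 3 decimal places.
0.259

End-effector z-axis (col 2 of R) = (0.9659,0.2588,0.0000)
R[1][2] = 0.2588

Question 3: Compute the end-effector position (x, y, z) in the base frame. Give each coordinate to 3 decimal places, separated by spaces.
2.794 -2.232 5.000

after link 1: o_1 = (1.5000, 2.5981, 2.0000)
after link 2: o_2 = (2.7941, -2.2316, 5.0000)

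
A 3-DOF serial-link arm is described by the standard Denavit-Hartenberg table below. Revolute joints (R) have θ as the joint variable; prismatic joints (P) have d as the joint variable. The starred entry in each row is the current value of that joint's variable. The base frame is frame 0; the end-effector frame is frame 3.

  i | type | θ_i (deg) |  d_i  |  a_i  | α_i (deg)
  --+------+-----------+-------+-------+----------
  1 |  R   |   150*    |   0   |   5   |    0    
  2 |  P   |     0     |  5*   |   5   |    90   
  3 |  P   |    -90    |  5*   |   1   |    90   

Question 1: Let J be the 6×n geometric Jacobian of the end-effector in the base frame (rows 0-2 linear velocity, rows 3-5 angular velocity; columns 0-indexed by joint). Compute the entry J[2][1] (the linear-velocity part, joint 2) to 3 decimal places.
1.000

prismatic axis z_1 = (0.0000,0.0000,1.0000)
J_v[:, 1] = z_1; J_ω[:, 1] = (0,0,0)
entry J[2][1] = 1.0000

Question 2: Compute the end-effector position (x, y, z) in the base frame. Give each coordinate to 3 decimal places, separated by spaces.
-6.160 9.330 4.000

after link 1: o_1 = (-4.3301, 2.5000, 0.0000)
after link 2: o_2 = (-8.6603, 5.0000, 5.0000)
after link 3: o_3 = (-6.1603, 9.3301, 4.0000)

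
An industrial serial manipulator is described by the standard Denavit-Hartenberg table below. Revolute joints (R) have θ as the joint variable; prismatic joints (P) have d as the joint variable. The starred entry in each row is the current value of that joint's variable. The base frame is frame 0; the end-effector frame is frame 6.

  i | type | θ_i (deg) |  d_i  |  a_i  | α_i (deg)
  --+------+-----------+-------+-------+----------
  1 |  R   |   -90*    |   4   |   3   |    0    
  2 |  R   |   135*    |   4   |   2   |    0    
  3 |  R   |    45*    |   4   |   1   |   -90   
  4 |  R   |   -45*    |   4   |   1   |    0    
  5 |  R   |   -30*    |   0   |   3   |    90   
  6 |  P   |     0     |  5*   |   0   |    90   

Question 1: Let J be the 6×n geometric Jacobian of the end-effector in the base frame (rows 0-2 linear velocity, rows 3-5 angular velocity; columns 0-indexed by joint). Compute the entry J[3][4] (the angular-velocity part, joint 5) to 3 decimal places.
axis z_4 = (-1.0000,0.0000,0.0000); lever o_n−o_4 = (-0.0000,-4.0532,4.1919)
cross product → J_v[:, 4] = (0.0000,4.1919,4.0532)
J_ω[:, 4] = z_4
entry J[3][4] = -1.0000

-1.000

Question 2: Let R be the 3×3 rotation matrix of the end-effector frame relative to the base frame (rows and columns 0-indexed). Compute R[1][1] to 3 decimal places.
-0.966

End-effector y-axis (col 1 of R) = (-0.0000,-0.9659,0.2588)
R[1][1] = -0.9659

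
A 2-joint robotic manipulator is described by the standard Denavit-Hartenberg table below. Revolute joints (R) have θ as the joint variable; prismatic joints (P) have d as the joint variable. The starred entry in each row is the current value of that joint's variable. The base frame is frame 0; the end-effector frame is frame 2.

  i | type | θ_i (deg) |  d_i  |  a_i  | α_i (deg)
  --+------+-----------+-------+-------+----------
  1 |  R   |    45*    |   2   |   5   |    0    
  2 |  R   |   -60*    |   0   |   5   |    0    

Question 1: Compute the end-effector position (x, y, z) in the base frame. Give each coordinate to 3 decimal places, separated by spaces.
after link 1: o_1 = (3.5355, 3.5355, 2.0000)
after link 2: o_2 = (8.3652, 2.2414, 2.0000)

8.365 2.241 2.000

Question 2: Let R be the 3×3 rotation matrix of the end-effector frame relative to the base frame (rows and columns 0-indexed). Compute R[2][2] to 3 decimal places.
1.000

End-effector z-axis (col 2 of R) = (0.0000,0.0000,1.0000)
R[2][2] = 1.0000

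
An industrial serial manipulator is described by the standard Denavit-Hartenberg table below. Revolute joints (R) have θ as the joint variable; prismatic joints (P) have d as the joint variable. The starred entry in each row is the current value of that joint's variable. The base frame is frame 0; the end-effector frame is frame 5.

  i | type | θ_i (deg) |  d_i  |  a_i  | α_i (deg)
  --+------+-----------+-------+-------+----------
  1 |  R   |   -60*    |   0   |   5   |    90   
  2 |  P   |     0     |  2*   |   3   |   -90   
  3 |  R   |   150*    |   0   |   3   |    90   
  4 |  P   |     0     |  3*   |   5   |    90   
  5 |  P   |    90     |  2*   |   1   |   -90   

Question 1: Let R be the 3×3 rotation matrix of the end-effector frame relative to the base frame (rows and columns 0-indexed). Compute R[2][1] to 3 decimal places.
End-effector y-axis (col 1 of R) = (-0.0000,-0.0000,1.0000)
R[2][1] = 1.0000

1.000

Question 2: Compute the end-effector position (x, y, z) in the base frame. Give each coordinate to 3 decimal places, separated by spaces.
after link 1: o_1 = (2.5000, -4.3301, 0.0000)
after link 2: o_2 = (2.2679, -7.9282, 0.0000)
after link 3: o_3 = (2.2679, -4.9282, 0.0000)
after link 4: o_4 = (5.2679, 0.0718, 0.0000)
after link 5: o_5 = (6.2679, 0.0718, -2.0000)

6.268 0.072 -2.000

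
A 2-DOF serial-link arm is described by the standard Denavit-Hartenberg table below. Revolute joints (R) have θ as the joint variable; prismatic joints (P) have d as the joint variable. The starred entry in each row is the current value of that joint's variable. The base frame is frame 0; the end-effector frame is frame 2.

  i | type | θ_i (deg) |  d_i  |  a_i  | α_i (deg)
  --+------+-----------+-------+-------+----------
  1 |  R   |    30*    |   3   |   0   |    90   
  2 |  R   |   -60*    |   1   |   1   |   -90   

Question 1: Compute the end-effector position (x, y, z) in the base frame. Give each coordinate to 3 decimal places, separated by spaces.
0.933 -0.616 2.134

after link 1: o_1 = (0.0000, 0.0000, 3.0000)
after link 2: o_2 = (0.9330, -0.6160, 2.1340)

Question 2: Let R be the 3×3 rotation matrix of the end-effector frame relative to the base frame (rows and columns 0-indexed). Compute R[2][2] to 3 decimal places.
0.500

End-effector z-axis (col 2 of R) = (0.7500,0.4330,0.5000)
R[2][2] = 0.5000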